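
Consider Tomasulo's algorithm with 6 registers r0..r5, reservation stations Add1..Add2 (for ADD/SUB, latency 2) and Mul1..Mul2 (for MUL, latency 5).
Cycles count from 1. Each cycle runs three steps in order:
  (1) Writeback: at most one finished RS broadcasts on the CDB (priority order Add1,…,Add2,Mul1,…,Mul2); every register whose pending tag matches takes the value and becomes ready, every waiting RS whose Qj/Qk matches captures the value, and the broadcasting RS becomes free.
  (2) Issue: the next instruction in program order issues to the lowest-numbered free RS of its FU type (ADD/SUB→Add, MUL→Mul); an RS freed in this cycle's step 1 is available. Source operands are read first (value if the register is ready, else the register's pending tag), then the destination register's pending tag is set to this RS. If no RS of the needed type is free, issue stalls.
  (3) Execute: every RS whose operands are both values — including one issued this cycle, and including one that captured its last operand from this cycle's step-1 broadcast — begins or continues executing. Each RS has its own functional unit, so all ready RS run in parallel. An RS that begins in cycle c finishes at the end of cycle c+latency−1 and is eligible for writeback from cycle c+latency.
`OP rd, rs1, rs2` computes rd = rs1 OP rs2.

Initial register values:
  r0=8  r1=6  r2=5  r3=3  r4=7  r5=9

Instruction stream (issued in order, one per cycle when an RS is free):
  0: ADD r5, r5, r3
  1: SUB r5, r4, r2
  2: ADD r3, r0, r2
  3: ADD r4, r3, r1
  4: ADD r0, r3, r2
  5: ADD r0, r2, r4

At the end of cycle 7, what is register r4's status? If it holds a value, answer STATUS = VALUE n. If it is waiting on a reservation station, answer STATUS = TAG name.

STATUS = TAG Add2

  c1: issue ADD r5<-Add1  regs: r0:8,r1:6,r2:5,r3:3,r4:7,r5:Add1
  c2: issue SUB r5<-Add2  regs: r0:8,r1:6,r2:5,r3:3,r4:7,r5:Add2
  c3: CDB Add1=12; issue ADD r3<-Add1  regs: r0:8,r1:6,r2:5,r3:Add1,r4:7,r5:Add2
  c4: CDB Add2=2; issue ADD r4<-Add2  regs: r0:8,r1:6,r2:5,r3:Add1,r4:Add2,r5:2
  c5: CDB Add1=13; issue ADD r0<-Add1  regs: r0:Add1,r1:6,r2:5,r3:13,r4:Add2,r5:2
  c6: stall  regs: r0:Add1,r1:6,r2:5,r3:13,r4:Add2,r5:2
  c7: CDB Add1=18; issue ADD r0<-Add1  regs: r0:Add1,r1:6,r2:5,r3:13,r4:Add2,r5:2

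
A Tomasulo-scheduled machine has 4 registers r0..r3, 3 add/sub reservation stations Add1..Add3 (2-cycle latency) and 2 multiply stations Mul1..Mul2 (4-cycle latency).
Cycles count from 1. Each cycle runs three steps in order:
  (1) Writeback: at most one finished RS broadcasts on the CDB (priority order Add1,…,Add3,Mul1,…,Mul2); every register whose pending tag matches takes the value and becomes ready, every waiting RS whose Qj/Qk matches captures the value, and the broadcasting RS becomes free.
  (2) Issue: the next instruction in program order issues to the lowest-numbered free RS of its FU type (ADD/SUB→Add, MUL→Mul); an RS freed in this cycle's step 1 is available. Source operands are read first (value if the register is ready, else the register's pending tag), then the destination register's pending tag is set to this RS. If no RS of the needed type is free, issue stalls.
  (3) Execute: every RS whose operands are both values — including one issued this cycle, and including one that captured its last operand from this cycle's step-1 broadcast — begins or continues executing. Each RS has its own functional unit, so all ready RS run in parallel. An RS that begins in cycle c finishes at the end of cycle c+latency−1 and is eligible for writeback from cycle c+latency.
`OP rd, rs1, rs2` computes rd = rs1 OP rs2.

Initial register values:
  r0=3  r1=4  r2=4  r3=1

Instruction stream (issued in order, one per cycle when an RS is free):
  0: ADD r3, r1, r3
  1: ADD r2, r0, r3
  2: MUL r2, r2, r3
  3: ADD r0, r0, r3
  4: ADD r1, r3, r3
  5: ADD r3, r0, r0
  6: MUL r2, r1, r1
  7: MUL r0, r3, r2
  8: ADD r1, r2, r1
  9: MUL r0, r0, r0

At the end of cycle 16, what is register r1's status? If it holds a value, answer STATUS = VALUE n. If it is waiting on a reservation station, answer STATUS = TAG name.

STATUS = VALUE 110

cycle 1: issue ADD r3<-Add1 // r0:3,r1:4,r2:4,r3:Add1
cycle 2: issue ADD r2<-Add2 // r0:3,r1:4,r2:Add2,r3:Add1
cycle 3: CDB Add1=5; issue MUL r2<-Mul1 // r0:3,r1:4,r2:Mul1,r3:5
cycle 4: issue ADD r0<-Add1 // r0:Add1,r1:4,r2:Mul1,r3:5
cycle 5: CDB Add2=8; issue ADD r1<-Add2 // r0:Add1,r1:Add2,r2:Mul1,r3:5
cycle 6: CDB Add1=8; issue ADD r3<-Add1 // r0:8,r1:Add2,r2:Mul1,r3:Add1
cycle 7: CDB Add2=10; issue MUL r2<-Mul2 // r0:8,r1:10,r2:Mul2,r3:Add1
cycle 8: CDB Add1=16; stall // r0:8,r1:10,r2:Mul2,r3:16
cycle 9: CDB Mul1=40; issue MUL r0<-Mul1 // r0:Mul1,r1:10,r2:Mul2,r3:16
cycle 10: issue ADD r1<-Add1 // r0:Mul1,r1:Add1,r2:Mul2,r3:16
cycle 11: CDB Mul2=100; issue MUL r0<-Mul2 // r0:Mul2,r1:Add1,r2:100,r3:16
cycle 12: - // r0:Mul2,r1:Add1,r2:100,r3:16
cycle 13: CDB Add1=110 // r0:Mul2,r1:110,r2:100,r3:16
cycle 14: - // r0:Mul2,r1:110,r2:100,r3:16
cycle 15: CDB Mul1=1600 // r0:Mul2,r1:110,r2:100,r3:16
cycle 16: - // r0:Mul2,r1:110,r2:100,r3:16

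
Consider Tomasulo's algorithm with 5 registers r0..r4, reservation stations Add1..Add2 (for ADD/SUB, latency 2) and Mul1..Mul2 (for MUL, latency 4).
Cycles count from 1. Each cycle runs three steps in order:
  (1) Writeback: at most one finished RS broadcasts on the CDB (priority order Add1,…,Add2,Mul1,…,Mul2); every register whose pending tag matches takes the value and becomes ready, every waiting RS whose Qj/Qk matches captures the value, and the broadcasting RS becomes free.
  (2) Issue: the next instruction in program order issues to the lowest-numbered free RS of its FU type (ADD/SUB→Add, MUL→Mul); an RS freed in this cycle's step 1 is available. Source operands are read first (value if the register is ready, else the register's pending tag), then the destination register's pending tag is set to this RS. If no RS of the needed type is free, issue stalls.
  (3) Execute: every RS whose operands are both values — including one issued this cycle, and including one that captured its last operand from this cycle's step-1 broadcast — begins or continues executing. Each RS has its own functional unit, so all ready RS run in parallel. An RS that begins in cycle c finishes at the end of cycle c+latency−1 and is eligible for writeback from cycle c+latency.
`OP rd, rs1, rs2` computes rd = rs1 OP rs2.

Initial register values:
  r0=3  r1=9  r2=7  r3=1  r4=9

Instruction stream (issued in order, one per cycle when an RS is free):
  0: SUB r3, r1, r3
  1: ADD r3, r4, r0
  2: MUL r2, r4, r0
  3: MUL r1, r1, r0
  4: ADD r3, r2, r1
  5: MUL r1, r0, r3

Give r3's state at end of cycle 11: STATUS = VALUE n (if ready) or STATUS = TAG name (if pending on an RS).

STATUS = VALUE 54

cycle 1: issue SUB r3<-Add1 // r0:3,r1:9,r2:7,r3:Add1,r4:9
cycle 2: issue ADD r3<-Add2 // r0:3,r1:9,r2:7,r3:Add2,r4:9
cycle 3: CDB Add1=8; issue MUL r2<-Mul1 // r0:3,r1:9,r2:Mul1,r3:Add2,r4:9
cycle 4: CDB Add2=12; issue MUL r1<-Mul2 // r0:3,r1:Mul2,r2:Mul1,r3:12,r4:9
cycle 5: issue ADD r3<-Add1 // r0:3,r1:Mul2,r2:Mul1,r3:Add1,r4:9
cycle 6: stall // r0:3,r1:Mul2,r2:Mul1,r3:Add1,r4:9
cycle 7: CDB Mul1=27; issue MUL r1<-Mul1 // r0:3,r1:Mul1,r2:27,r3:Add1,r4:9
cycle 8: CDB Mul2=27 // r0:3,r1:Mul1,r2:27,r3:Add1,r4:9
cycle 9: - // r0:3,r1:Mul1,r2:27,r3:Add1,r4:9
cycle 10: CDB Add1=54 // r0:3,r1:Mul1,r2:27,r3:54,r4:9
cycle 11: - // r0:3,r1:Mul1,r2:27,r3:54,r4:9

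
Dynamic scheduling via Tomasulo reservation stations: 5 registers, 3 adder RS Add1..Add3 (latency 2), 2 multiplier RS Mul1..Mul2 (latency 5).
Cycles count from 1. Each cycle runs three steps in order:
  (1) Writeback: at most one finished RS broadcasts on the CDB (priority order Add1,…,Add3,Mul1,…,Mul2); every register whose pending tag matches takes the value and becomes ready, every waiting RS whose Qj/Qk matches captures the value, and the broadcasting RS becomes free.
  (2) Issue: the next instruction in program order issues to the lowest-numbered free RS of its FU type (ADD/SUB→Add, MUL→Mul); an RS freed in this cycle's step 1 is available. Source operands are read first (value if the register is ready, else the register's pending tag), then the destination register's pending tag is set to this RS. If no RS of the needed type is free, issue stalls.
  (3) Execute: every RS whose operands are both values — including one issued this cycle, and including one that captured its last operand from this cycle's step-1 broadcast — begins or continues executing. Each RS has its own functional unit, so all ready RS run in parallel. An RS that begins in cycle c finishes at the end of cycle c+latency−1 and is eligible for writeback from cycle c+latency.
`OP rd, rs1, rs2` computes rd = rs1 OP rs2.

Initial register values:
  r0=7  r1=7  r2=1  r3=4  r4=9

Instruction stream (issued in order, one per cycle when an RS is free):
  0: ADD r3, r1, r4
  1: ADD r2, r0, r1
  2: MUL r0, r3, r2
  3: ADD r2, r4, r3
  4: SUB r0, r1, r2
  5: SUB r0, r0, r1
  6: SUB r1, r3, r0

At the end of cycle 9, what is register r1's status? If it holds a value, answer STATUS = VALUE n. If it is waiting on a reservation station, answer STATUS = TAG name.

c1: issue ADD r3<-Add1 | r0:7,r1:7,r2:1,r3:Add1,r4:9
c2: issue ADD r2<-Add2 | r0:7,r1:7,r2:Add2,r3:Add1,r4:9
c3: CDB Add1=16; issue MUL r0<-Mul1 | r0:Mul1,r1:7,r2:Add2,r3:16,r4:9
c4: CDB Add2=14; issue ADD r2<-Add1 | r0:Mul1,r1:7,r2:Add1,r3:16,r4:9
c5: issue SUB r0<-Add2 | r0:Add2,r1:7,r2:Add1,r3:16,r4:9
c6: CDB Add1=25; issue SUB r0<-Add1 | r0:Add1,r1:7,r2:25,r3:16,r4:9
c7: issue SUB r1<-Add3 | r0:Add1,r1:Add3,r2:25,r3:16,r4:9
c8: CDB Add2=-18 | r0:Add1,r1:Add3,r2:25,r3:16,r4:9
c9: CDB Mul1=224 | r0:Add1,r1:Add3,r2:25,r3:16,r4:9

STATUS = TAG Add3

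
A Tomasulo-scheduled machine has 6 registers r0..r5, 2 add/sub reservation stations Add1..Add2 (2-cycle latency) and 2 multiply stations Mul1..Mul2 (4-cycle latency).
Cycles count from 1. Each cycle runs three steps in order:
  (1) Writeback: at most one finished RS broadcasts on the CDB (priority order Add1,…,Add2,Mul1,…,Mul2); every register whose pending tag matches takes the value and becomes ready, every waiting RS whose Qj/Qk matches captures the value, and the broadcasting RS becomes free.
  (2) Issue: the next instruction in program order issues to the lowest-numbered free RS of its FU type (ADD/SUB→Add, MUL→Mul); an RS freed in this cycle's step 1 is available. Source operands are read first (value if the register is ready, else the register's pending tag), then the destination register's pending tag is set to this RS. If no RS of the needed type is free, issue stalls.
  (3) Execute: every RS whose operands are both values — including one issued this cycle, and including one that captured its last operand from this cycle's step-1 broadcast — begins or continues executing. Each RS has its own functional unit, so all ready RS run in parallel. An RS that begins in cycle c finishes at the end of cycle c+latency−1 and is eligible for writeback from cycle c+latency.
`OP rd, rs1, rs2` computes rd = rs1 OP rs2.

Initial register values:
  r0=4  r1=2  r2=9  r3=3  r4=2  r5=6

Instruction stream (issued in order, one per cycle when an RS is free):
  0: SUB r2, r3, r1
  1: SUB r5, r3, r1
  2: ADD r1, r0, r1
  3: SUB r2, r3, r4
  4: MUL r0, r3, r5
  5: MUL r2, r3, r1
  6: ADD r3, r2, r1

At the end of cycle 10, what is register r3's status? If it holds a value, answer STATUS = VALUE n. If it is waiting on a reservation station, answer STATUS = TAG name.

STATUS = TAG Add1

cycle 1: issue SUB r2<-Add1 // r0:4,r1:2,r2:Add1,r3:3,r4:2,r5:6
cycle 2: issue SUB r5<-Add2 // r0:4,r1:2,r2:Add1,r3:3,r4:2,r5:Add2
cycle 3: CDB Add1=1; issue ADD r1<-Add1 // r0:4,r1:Add1,r2:1,r3:3,r4:2,r5:Add2
cycle 4: CDB Add2=1; issue SUB r2<-Add2 // r0:4,r1:Add1,r2:Add2,r3:3,r4:2,r5:1
cycle 5: CDB Add1=6; issue MUL r0<-Mul1 // r0:Mul1,r1:6,r2:Add2,r3:3,r4:2,r5:1
cycle 6: CDB Add2=1; issue MUL r2<-Mul2 // r0:Mul1,r1:6,r2:Mul2,r3:3,r4:2,r5:1
cycle 7: issue ADD r3<-Add1 // r0:Mul1,r1:6,r2:Mul2,r3:Add1,r4:2,r5:1
cycle 8: - // r0:Mul1,r1:6,r2:Mul2,r3:Add1,r4:2,r5:1
cycle 9: CDB Mul1=3 // r0:3,r1:6,r2:Mul2,r3:Add1,r4:2,r5:1
cycle 10: CDB Mul2=18 // r0:3,r1:6,r2:18,r3:Add1,r4:2,r5:1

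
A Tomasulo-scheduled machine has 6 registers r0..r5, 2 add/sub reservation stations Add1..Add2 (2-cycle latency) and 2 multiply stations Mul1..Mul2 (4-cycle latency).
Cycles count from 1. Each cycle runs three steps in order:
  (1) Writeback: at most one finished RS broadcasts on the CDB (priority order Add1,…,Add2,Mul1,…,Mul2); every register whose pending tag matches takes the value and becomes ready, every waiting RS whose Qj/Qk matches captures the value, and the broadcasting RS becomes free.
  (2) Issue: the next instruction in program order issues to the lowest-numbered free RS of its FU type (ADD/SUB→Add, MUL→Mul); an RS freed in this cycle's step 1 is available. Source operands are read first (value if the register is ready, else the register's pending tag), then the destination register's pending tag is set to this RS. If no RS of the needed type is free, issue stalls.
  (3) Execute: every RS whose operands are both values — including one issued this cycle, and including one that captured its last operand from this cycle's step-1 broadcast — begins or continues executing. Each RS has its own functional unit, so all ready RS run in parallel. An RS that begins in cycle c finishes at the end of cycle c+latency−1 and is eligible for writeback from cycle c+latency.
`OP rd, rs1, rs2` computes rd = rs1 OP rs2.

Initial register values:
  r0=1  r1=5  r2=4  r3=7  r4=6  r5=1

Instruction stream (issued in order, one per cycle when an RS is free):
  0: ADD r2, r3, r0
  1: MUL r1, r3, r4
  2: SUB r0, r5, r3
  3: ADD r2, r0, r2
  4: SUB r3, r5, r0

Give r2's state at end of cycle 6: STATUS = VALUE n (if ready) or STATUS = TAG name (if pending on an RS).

STATUS = TAG Add2

  c1: issue ADD r2<-Add1  regs: r0:1,r1:5,r2:Add1,r3:7,r4:6,r5:1
  c2: issue MUL r1<-Mul1  regs: r0:1,r1:Mul1,r2:Add1,r3:7,r4:6,r5:1
  c3: CDB Add1=8; issue SUB r0<-Add1  regs: r0:Add1,r1:Mul1,r2:8,r3:7,r4:6,r5:1
  c4: issue ADD r2<-Add2  regs: r0:Add1,r1:Mul1,r2:Add2,r3:7,r4:6,r5:1
  c5: CDB Add1=-6; issue SUB r3<-Add1  regs: r0:-6,r1:Mul1,r2:Add2,r3:Add1,r4:6,r5:1
  c6: CDB Mul1=42  regs: r0:-6,r1:42,r2:Add2,r3:Add1,r4:6,r5:1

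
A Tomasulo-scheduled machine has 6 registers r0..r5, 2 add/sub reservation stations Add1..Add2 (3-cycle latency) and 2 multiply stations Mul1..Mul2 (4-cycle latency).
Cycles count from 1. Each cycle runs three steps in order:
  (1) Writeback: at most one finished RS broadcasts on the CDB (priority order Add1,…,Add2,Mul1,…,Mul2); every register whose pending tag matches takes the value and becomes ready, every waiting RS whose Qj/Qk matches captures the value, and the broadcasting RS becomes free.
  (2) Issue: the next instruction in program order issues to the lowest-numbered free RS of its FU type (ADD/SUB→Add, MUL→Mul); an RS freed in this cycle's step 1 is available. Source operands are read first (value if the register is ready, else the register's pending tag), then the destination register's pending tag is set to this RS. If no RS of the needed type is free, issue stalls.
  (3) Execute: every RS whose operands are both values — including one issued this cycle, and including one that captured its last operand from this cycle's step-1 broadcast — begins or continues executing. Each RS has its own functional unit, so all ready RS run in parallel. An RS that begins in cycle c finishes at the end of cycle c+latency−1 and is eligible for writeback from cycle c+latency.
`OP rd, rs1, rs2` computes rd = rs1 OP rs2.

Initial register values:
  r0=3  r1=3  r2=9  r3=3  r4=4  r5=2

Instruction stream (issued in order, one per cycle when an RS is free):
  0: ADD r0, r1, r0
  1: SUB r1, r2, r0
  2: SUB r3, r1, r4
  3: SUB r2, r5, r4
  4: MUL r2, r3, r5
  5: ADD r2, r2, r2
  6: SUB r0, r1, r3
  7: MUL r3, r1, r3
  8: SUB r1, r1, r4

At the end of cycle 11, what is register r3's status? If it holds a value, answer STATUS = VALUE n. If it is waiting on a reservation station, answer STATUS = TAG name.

STATUS = VALUE -1

cycle 1: issue ADD r0<-Add1 // r0:Add1,r1:3,r2:9,r3:3,r4:4,r5:2
cycle 2: issue SUB r1<-Add2 // r0:Add1,r1:Add2,r2:9,r3:3,r4:4,r5:2
cycle 3: stall // r0:Add1,r1:Add2,r2:9,r3:3,r4:4,r5:2
cycle 4: CDB Add1=6; issue SUB r3<-Add1 // r0:6,r1:Add2,r2:9,r3:Add1,r4:4,r5:2
cycle 5: stall // r0:6,r1:Add2,r2:9,r3:Add1,r4:4,r5:2
cycle 6: stall // r0:6,r1:Add2,r2:9,r3:Add1,r4:4,r5:2
cycle 7: CDB Add2=3; issue SUB r2<-Add2 // r0:6,r1:3,r2:Add2,r3:Add1,r4:4,r5:2
cycle 8: issue MUL r2<-Mul1 // r0:6,r1:3,r2:Mul1,r3:Add1,r4:4,r5:2
cycle 9: stall // r0:6,r1:3,r2:Mul1,r3:Add1,r4:4,r5:2
cycle 10: CDB Add1=-1; issue ADD r2<-Add1 // r0:6,r1:3,r2:Add1,r3:-1,r4:4,r5:2
cycle 11: CDB Add2=-2; issue SUB r0<-Add2 // r0:Add2,r1:3,r2:Add1,r3:-1,r4:4,r5:2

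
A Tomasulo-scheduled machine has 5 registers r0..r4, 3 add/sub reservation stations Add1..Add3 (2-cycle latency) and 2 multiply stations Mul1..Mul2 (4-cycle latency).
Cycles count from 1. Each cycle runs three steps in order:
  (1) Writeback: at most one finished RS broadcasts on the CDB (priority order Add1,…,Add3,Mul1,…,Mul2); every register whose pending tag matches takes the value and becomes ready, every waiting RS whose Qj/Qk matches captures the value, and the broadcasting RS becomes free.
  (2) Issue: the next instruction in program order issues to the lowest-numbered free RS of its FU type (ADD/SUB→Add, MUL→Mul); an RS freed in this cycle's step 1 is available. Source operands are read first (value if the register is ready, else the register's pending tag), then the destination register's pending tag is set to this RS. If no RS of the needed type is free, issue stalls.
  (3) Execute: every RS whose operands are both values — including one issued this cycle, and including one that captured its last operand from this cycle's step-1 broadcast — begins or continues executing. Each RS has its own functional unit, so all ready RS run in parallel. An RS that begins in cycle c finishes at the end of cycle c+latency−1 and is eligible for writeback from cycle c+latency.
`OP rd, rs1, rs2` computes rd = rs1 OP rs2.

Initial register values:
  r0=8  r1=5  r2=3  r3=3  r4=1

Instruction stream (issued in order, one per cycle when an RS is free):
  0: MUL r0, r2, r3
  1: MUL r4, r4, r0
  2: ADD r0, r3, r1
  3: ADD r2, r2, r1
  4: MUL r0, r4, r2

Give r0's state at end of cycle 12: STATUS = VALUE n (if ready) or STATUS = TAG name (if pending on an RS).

STATUS = TAG Mul1

cycle 1: issue MUL r0<-Mul1 // r0:Mul1,r1:5,r2:3,r3:3,r4:1
cycle 2: issue MUL r4<-Mul2 // r0:Mul1,r1:5,r2:3,r3:3,r4:Mul2
cycle 3: issue ADD r0<-Add1 // r0:Add1,r1:5,r2:3,r3:3,r4:Mul2
cycle 4: issue ADD r2<-Add2 // r0:Add1,r1:5,r2:Add2,r3:3,r4:Mul2
cycle 5: CDB Add1=8; stall // r0:8,r1:5,r2:Add2,r3:3,r4:Mul2
cycle 6: CDB Add2=8; stall // r0:8,r1:5,r2:8,r3:3,r4:Mul2
cycle 7: CDB Mul1=9; issue MUL r0<-Mul1 // r0:Mul1,r1:5,r2:8,r3:3,r4:Mul2
cycle 8: - // r0:Mul1,r1:5,r2:8,r3:3,r4:Mul2
cycle 9: - // r0:Mul1,r1:5,r2:8,r3:3,r4:Mul2
cycle 10: - // r0:Mul1,r1:5,r2:8,r3:3,r4:Mul2
cycle 11: CDB Mul2=9 // r0:Mul1,r1:5,r2:8,r3:3,r4:9
cycle 12: - // r0:Mul1,r1:5,r2:8,r3:3,r4:9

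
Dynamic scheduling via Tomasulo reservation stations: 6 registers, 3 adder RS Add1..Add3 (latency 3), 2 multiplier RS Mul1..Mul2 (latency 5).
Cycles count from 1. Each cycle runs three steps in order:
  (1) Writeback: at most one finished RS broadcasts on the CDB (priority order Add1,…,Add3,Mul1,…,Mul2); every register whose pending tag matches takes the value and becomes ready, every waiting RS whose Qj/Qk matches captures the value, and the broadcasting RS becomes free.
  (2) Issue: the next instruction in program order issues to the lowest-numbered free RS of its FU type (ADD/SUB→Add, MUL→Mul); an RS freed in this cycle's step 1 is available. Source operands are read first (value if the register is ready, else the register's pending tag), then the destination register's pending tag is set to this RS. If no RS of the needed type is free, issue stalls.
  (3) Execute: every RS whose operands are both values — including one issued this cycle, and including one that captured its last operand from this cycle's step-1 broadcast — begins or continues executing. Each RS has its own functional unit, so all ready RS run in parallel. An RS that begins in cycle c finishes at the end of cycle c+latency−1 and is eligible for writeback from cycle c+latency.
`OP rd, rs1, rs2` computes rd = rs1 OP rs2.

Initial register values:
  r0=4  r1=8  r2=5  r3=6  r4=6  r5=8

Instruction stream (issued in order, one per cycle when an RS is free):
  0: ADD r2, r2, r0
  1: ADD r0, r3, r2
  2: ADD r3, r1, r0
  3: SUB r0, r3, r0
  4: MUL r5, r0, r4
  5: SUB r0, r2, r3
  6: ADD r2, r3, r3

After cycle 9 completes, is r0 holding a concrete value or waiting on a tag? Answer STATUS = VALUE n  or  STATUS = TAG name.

STATUS = TAG Add2

  c1: issue ADD r2<-Add1  regs: r0:4,r1:8,r2:Add1,r3:6,r4:6,r5:8
  c2: issue ADD r0<-Add2  regs: r0:Add2,r1:8,r2:Add1,r3:6,r4:6,r5:8
  c3: issue ADD r3<-Add3  regs: r0:Add2,r1:8,r2:Add1,r3:Add3,r4:6,r5:8
  c4: CDB Add1=9; issue SUB r0<-Add1  regs: r0:Add1,r1:8,r2:9,r3:Add3,r4:6,r5:8
  c5: issue MUL r5<-Mul1  regs: r0:Add1,r1:8,r2:9,r3:Add3,r4:6,r5:Mul1
  c6: stall  regs: r0:Add1,r1:8,r2:9,r3:Add3,r4:6,r5:Mul1
  c7: CDB Add2=15; issue SUB r0<-Add2  regs: r0:Add2,r1:8,r2:9,r3:Add3,r4:6,r5:Mul1
  c8: stall  regs: r0:Add2,r1:8,r2:9,r3:Add3,r4:6,r5:Mul1
  c9: stall  regs: r0:Add2,r1:8,r2:9,r3:Add3,r4:6,r5:Mul1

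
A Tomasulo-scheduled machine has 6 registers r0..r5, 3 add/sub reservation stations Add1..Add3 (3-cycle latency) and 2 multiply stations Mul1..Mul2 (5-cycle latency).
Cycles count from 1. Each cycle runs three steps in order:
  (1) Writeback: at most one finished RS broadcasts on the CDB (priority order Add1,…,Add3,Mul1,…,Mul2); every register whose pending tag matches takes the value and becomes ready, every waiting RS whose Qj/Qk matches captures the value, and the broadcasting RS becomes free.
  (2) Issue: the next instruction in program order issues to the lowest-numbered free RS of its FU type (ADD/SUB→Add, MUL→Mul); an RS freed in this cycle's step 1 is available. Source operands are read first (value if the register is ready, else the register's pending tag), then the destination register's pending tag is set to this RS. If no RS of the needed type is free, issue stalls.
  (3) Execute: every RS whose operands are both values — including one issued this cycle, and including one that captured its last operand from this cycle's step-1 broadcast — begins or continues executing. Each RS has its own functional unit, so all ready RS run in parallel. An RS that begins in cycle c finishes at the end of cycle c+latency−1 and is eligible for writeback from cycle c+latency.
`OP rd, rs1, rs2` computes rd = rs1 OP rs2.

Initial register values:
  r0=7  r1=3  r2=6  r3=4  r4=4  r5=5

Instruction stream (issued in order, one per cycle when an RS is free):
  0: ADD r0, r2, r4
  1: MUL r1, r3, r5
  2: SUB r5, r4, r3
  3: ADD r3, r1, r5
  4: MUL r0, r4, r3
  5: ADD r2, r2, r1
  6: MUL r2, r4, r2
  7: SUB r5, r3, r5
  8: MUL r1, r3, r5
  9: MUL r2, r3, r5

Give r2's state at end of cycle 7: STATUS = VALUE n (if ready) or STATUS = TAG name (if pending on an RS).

STATUS = TAG Mul1

c1: issue ADD r0<-Add1 | r0:Add1,r1:3,r2:6,r3:4,r4:4,r5:5
c2: issue MUL r1<-Mul1 | r0:Add1,r1:Mul1,r2:6,r3:4,r4:4,r5:5
c3: issue SUB r5<-Add2 | r0:Add1,r1:Mul1,r2:6,r3:4,r4:4,r5:Add2
c4: CDB Add1=10; issue ADD r3<-Add1 | r0:10,r1:Mul1,r2:6,r3:Add1,r4:4,r5:Add2
c5: issue MUL r0<-Mul2 | r0:Mul2,r1:Mul1,r2:6,r3:Add1,r4:4,r5:Add2
c6: CDB Add2=0; issue ADD r2<-Add2 | r0:Mul2,r1:Mul1,r2:Add2,r3:Add1,r4:4,r5:0
c7: CDB Mul1=20; issue MUL r2<-Mul1 | r0:Mul2,r1:20,r2:Mul1,r3:Add1,r4:4,r5:0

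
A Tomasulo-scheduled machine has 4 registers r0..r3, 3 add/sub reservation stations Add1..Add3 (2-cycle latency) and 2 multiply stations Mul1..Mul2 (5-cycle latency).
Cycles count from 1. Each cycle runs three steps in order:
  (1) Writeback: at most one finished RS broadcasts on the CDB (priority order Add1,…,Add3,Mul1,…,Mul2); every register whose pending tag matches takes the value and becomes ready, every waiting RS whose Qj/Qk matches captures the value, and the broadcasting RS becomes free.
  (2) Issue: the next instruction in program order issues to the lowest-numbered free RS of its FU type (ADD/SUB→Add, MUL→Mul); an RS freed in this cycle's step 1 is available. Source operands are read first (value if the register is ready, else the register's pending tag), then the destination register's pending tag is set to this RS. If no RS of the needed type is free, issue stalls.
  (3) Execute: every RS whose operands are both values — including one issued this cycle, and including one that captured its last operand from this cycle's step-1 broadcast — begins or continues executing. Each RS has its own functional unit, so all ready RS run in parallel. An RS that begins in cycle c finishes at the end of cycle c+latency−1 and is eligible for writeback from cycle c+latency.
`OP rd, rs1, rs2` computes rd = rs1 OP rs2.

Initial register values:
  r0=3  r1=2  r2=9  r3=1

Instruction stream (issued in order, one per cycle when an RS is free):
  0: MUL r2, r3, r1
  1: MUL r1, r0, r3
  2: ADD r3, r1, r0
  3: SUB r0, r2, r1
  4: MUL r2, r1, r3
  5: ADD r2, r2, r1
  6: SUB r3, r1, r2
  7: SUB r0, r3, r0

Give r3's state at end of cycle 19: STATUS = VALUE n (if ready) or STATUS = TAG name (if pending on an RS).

STATUS = VALUE -18

c1: issue MUL r2<-Mul1 | r0:3,r1:2,r2:Mul1,r3:1
c2: issue MUL r1<-Mul2 | r0:3,r1:Mul2,r2:Mul1,r3:1
c3: issue ADD r3<-Add1 | r0:3,r1:Mul2,r2:Mul1,r3:Add1
c4: issue SUB r0<-Add2 | r0:Add2,r1:Mul2,r2:Mul1,r3:Add1
c5: stall | r0:Add2,r1:Mul2,r2:Mul1,r3:Add1
c6: CDB Mul1=2; issue MUL r2<-Mul1 | r0:Add2,r1:Mul2,r2:Mul1,r3:Add1
c7: CDB Mul2=3; issue ADD r2<-Add3 | r0:Add2,r1:3,r2:Add3,r3:Add1
c8: stall | r0:Add2,r1:3,r2:Add3,r3:Add1
c9: CDB Add1=6; issue SUB r3<-Add1 | r0:Add2,r1:3,r2:Add3,r3:Add1
c10: CDB Add2=-1; issue SUB r0<-Add2 | r0:Add2,r1:3,r2:Add3,r3:Add1
c11: - | r0:Add2,r1:3,r2:Add3,r3:Add1
c12: - | r0:Add2,r1:3,r2:Add3,r3:Add1
c13: - | r0:Add2,r1:3,r2:Add3,r3:Add1
c14: CDB Mul1=18 | r0:Add2,r1:3,r2:Add3,r3:Add1
c15: - | r0:Add2,r1:3,r2:Add3,r3:Add1
c16: CDB Add3=21 | r0:Add2,r1:3,r2:21,r3:Add1
c17: - | r0:Add2,r1:3,r2:21,r3:Add1
c18: CDB Add1=-18 | r0:Add2,r1:3,r2:21,r3:-18
c19: - | r0:Add2,r1:3,r2:21,r3:-18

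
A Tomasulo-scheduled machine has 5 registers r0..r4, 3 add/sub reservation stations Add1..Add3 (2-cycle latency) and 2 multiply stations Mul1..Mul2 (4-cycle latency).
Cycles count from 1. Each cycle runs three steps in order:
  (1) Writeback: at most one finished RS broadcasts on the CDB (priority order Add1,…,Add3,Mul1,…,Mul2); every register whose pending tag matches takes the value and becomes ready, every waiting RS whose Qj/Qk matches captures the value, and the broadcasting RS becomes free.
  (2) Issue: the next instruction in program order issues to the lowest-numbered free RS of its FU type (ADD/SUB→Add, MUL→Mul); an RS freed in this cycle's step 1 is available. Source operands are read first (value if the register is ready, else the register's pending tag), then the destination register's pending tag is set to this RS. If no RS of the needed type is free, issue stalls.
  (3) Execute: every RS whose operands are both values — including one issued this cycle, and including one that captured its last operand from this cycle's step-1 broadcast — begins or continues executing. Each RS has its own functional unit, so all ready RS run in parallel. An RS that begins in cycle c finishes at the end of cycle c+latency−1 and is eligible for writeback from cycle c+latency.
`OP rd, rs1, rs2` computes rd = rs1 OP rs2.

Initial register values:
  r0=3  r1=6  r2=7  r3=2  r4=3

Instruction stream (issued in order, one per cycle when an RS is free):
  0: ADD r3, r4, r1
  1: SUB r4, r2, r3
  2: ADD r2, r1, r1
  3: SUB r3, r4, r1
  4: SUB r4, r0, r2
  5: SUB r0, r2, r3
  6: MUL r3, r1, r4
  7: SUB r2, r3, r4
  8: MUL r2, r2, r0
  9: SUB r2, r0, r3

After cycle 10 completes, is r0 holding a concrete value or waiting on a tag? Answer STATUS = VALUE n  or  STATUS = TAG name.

  c1: issue ADD r3<-Add1  regs: r0:3,r1:6,r2:7,r3:Add1,r4:3
  c2: issue SUB r4<-Add2  regs: r0:3,r1:6,r2:7,r3:Add1,r4:Add2
  c3: CDB Add1=9; issue ADD r2<-Add1  regs: r0:3,r1:6,r2:Add1,r3:9,r4:Add2
  c4: issue SUB r3<-Add3  regs: r0:3,r1:6,r2:Add1,r3:Add3,r4:Add2
  c5: CDB Add1=12; issue SUB r4<-Add1  regs: r0:3,r1:6,r2:12,r3:Add3,r4:Add1
  c6: CDB Add2=-2; issue SUB r0<-Add2  regs: r0:Add2,r1:6,r2:12,r3:Add3,r4:Add1
  c7: CDB Add1=-9; issue MUL r3<-Mul1  regs: r0:Add2,r1:6,r2:12,r3:Mul1,r4:-9
  c8: CDB Add3=-8; issue SUB r2<-Add1  regs: r0:Add2,r1:6,r2:Add1,r3:Mul1,r4:-9
  c9: issue MUL r2<-Mul2  regs: r0:Add2,r1:6,r2:Mul2,r3:Mul1,r4:-9
  c10: CDB Add2=20; issue SUB r2<-Add2  regs: r0:20,r1:6,r2:Add2,r3:Mul1,r4:-9

STATUS = VALUE 20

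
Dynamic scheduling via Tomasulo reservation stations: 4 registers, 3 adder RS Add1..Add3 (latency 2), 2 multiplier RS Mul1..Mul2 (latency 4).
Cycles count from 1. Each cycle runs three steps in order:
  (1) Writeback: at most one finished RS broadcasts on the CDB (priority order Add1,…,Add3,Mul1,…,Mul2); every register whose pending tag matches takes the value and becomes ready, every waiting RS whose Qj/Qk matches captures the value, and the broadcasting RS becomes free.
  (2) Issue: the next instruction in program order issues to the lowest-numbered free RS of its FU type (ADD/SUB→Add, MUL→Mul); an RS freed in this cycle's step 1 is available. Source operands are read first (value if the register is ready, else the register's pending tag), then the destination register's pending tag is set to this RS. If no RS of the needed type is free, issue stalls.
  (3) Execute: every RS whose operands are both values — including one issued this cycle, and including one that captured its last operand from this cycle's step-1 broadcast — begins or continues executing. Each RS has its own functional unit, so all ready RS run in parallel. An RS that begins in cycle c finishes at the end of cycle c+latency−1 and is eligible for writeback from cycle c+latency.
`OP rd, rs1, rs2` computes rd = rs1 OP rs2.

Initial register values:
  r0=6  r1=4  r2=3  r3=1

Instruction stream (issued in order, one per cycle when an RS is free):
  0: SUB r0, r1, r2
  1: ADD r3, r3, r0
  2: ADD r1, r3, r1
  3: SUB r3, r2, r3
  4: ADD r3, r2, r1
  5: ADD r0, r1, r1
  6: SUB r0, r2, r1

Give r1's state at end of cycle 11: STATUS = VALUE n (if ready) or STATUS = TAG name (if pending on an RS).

STATUS = VALUE 6

cycle 1: issue SUB r0<-Add1 // r0:Add1,r1:4,r2:3,r3:1
cycle 2: issue ADD r3<-Add2 // r0:Add1,r1:4,r2:3,r3:Add2
cycle 3: CDB Add1=1; issue ADD r1<-Add1 // r0:1,r1:Add1,r2:3,r3:Add2
cycle 4: issue SUB r3<-Add3 // r0:1,r1:Add1,r2:3,r3:Add3
cycle 5: CDB Add2=2; issue ADD r3<-Add2 // r0:1,r1:Add1,r2:3,r3:Add2
cycle 6: stall // r0:1,r1:Add1,r2:3,r3:Add2
cycle 7: CDB Add1=6; issue ADD r0<-Add1 // r0:Add1,r1:6,r2:3,r3:Add2
cycle 8: CDB Add3=1; issue SUB r0<-Add3 // r0:Add3,r1:6,r2:3,r3:Add2
cycle 9: CDB Add1=12 // r0:Add3,r1:6,r2:3,r3:Add2
cycle 10: CDB Add2=9 // r0:Add3,r1:6,r2:3,r3:9
cycle 11: CDB Add3=-3 // r0:-3,r1:6,r2:3,r3:9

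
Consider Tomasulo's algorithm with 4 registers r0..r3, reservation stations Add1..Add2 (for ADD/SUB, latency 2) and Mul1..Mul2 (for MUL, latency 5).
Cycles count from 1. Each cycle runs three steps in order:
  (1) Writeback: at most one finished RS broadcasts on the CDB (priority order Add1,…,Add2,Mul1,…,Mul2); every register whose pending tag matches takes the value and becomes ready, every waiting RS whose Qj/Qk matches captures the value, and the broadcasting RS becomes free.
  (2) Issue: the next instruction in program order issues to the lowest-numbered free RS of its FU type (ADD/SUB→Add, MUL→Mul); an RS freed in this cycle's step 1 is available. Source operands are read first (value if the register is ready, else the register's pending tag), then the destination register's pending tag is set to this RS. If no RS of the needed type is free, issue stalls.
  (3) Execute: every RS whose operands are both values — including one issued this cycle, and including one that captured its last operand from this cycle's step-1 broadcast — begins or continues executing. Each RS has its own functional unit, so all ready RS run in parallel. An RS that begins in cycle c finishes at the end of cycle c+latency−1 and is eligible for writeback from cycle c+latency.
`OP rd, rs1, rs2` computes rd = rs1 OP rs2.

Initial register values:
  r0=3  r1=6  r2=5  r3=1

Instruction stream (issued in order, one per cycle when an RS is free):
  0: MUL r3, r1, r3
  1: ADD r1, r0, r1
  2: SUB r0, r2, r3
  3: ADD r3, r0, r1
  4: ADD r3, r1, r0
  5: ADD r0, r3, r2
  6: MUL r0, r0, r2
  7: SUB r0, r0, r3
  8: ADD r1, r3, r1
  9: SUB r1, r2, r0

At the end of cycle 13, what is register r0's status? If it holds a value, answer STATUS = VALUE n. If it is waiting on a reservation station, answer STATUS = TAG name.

STATUS = TAG Add2

c1: issue MUL r3<-Mul1 | r0:3,r1:6,r2:5,r3:Mul1
c2: issue ADD r1<-Add1 | r0:3,r1:Add1,r2:5,r3:Mul1
c3: issue SUB r0<-Add2 | r0:Add2,r1:Add1,r2:5,r3:Mul1
c4: CDB Add1=9; issue ADD r3<-Add1 | r0:Add2,r1:9,r2:5,r3:Add1
c5: stall | r0:Add2,r1:9,r2:5,r3:Add1
c6: CDB Mul1=6; stall | r0:Add2,r1:9,r2:5,r3:Add1
c7: stall | r0:Add2,r1:9,r2:5,r3:Add1
c8: CDB Add2=-1; issue ADD r3<-Add2 | r0:-1,r1:9,r2:5,r3:Add2
c9: stall | r0:-1,r1:9,r2:5,r3:Add2
c10: CDB Add1=8; issue ADD r0<-Add1 | r0:Add1,r1:9,r2:5,r3:Add2
c11: CDB Add2=8; issue MUL r0<-Mul1 | r0:Mul1,r1:9,r2:5,r3:8
c12: issue SUB r0<-Add2 | r0:Add2,r1:9,r2:5,r3:8
c13: CDB Add1=13; issue ADD r1<-Add1 | r0:Add2,r1:Add1,r2:5,r3:8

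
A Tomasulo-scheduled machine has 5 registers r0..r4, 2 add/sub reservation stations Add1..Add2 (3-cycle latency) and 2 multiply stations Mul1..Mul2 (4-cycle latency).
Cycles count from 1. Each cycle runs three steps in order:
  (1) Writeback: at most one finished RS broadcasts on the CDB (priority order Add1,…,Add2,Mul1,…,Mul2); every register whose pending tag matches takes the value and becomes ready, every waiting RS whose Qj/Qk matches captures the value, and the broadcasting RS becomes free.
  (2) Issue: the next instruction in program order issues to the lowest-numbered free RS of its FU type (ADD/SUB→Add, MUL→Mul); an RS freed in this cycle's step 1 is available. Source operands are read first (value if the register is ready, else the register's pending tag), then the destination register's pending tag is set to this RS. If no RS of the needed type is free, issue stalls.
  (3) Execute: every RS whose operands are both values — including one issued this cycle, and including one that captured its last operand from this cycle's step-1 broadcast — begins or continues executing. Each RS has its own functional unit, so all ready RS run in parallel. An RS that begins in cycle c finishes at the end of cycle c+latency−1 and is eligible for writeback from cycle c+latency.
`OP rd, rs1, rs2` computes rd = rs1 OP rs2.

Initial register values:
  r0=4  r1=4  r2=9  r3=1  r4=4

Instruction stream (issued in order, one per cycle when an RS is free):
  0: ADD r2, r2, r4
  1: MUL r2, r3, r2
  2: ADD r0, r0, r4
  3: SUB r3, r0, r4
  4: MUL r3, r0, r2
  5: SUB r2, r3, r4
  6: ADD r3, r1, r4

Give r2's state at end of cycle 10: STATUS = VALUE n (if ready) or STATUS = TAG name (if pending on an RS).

STATUS = TAG Add2

c1: issue ADD r2<-Add1 | r0:4,r1:4,r2:Add1,r3:1,r4:4
c2: issue MUL r2<-Mul1 | r0:4,r1:4,r2:Mul1,r3:1,r4:4
c3: issue ADD r0<-Add2 | r0:Add2,r1:4,r2:Mul1,r3:1,r4:4
c4: CDB Add1=13; issue SUB r3<-Add1 | r0:Add2,r1:4,r2:Mul1,r3:Add1,r4:4
c5: issue MUL r3<-Mul2 | r0:Add2,r1:4,r2:Mul1,r3:Mul2,r4:4
c6: CDB Add2=8; issue SUB r2<-Add2 | r0:8,r1:4,r2:Add2,r3:Mul2,r4:4
c7: stall | r0:8,r1:4,r2:Add2,r3:Mul2,r4:4
c8: CDB Mul1=13; stall | r0:8,r1:4,r2:Add2,r3:Mul2,r4:4
c9: CDB Add1=4; issue ADD r3<-Add1 | r0:8,r1:4,r2:Add2,r3:Add1,r4:4
c10: - | r0:8,r1:4,r2:Add2,r3:Add1,r4:4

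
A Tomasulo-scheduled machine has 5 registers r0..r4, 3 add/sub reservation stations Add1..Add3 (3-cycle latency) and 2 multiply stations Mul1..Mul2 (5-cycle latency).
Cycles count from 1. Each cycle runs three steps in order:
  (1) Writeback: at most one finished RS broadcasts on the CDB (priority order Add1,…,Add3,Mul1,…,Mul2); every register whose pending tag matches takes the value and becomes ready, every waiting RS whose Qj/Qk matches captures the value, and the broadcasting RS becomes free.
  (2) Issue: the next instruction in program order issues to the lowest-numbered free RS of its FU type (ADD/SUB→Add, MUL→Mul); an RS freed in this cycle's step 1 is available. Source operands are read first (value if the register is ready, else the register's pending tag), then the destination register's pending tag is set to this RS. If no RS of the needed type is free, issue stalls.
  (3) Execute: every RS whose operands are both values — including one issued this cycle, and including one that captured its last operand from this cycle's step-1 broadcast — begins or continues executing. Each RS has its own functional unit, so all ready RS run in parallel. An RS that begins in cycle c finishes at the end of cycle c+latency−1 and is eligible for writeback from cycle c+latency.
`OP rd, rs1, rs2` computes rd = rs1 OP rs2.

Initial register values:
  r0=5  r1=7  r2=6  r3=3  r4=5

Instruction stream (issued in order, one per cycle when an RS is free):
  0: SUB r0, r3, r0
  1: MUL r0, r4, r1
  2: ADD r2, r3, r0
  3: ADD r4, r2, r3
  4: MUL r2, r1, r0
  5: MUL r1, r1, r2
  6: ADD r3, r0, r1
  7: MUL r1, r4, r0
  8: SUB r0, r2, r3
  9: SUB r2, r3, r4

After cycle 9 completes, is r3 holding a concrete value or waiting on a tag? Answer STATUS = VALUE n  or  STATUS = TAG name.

cycle 1: issue SUB r0<-Add1 // r0:Add1,r1:7,r2:6,r3:3,r4:5
cycle 2: issue MUL r0<-Mul1 // r0:Mul1,r1:7,r2:6,r3:3,r4:5
cycle 3: issue ADD r2<-Add2 // r0:Mul1,r1:7,r2:Add2,r3:3,r4:5
cycle 4: CDB Add1=-2; issue ADD r4<-Add1 // r0:Mul1,r1:7,r2:Add2,r3:3,r4:Add1
cycle 5: issue MUL r2<-Mul2 // r0:Mul1,r1:7,r2:Mul2,r3:3,r4:Add1
cycle 6: stall // r0:Mul1,r1:7,r2:Mul2,r3:3,r4:Add1
cycle 7: CDB Mul1=35; issue MUL r1<-Mul1 // r0:35,r1:Mul1,r2:Mul2,r3:3,r4:Add1
cycle 8: issue ADD r3<-Add3 // r0:35,r1:Mul1,r2:Mul2,r3:Add3,r4:Add1
cycle 9: stall // r0:35,r1:Mul1,r2:Mul2,r3:Add3,r4:Add1

STATUS = TAG Add3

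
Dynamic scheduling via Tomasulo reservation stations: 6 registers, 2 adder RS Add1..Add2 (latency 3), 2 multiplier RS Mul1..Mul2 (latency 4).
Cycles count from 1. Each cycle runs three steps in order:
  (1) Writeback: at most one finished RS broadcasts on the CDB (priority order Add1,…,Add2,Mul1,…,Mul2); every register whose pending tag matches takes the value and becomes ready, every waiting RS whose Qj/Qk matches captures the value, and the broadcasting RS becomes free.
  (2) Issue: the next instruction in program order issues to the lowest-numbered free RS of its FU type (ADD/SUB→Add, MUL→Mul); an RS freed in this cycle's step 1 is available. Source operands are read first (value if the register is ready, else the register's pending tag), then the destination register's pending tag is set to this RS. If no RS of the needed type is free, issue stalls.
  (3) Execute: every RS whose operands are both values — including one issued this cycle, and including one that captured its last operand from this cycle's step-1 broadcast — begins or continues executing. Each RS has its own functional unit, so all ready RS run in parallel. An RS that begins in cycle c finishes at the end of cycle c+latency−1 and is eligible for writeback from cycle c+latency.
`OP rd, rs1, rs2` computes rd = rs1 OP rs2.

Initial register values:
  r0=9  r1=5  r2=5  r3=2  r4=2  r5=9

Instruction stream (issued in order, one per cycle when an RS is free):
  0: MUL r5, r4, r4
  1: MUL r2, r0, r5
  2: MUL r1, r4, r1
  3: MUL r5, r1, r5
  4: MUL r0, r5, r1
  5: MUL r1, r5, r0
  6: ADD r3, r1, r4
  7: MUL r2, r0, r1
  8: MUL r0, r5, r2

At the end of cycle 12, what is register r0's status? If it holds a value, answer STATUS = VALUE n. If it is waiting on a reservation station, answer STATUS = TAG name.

STATUS = TAG Mul2

cycle 1: issue MUL r5<-Mul1 // r0:9,r1:5,r2:5,r3:2,r4:2,r5:Mul1
cycle 2: issue MUL r2<-Mul2 // r0:9,r1:5,r2:Mul2,r3:2,r4:2,r5:Mul1
cycle 3: stall // r0:9,r1:5,r2:Mul2,r3:2,r4:2,r5:Mul1
cycle 4: stall // r0:9,r1:5,r2:Mul2,r3:2,r4:2,r5:Mul1
cycle 5: CDB Mul1=4; issue MUL r1<-Mul1 // r0:9,r1:Mul1,r2:Mul2,r3:2,r4:2,r5:4
cycle 6: stall // r0:9,r1:Mul1,r2:Mul2,r3:2,r4:2,r5:4
cycle 7: stall // r0:9,r1:Mul1,r2:Mul2,r3:2,r4:2,r5:4
cycle 8: stall // r0:9,r1:Mul1,r2:Mul2,r3:2,r4:2,r5:4
cycle 9: CDB Mul1=10; issue MUL r5<-Mul1 // r0:9,r1:10,r2:Mul2,r3:2,r4:2,r5:Mul1
cycle 10: CDB Mul2=36; issue MUL r0<-Mul2 // r0:Mul2,r1:10,r2:36,r3:2,r4:2,r5:Mul1
cycle 11: stall // r0:Mul2,r1:10,r2:36,r3:2,r4:2,r5:Mul1
cycle 12: stall // r0:Mul2,r1:10,r2:36,r3:2,r4:2,r5:Mul1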